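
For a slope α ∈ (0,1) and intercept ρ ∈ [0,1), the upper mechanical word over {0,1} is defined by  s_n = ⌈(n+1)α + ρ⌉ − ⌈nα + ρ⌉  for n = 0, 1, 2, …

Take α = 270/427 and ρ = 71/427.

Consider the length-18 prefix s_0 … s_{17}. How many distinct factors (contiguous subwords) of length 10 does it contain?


t_n = ⌈(n·270+71)/427⌉ for n = 0 … 18:
  n=0…9: ⌈71/427⌉=1 ⌈341/427⌉=1 ⌈611/427⌉=2 ⌈881/427⌉=3 ⌈1151/427⌉=3 ⌈1421/427⌉=4 ⌈1691/427⌉=4 ⌈1961/427⌉=5 ⌈2231/427⌉=6 ⌈2501/427⌉=6
  n=10…18: ⌈2771/427⌉=7 ⌈3041/427⌉=8 ⌈3311/427⌉=8 ⌈3581/427⌉=9 ⌈3851/427⌉=10 ⌈4121/427⌉=10 ⌈4391/427⌉=11 ⌈4661/427⌉=11 ⌈4931/427⌉=12
s_n = t_(n+1) − t_n for n = 0 … 17 gives
prefix = 011010110110110101
slide a length-10 window over [0..9] … [8..17] (9 windows); first occurrence of each distinct factor:
  [  0..  9] 0110101101
  [  1.. 10] 1101011011
  [  2.. 11] 1010110110
  [  3.. 12] 0101101101
  [  4.. 13] 1011011011
  [  5.. 14] 0110110110
  [  6.. 15] 1101101101
  [  7.. 16] 1011011010
  [  8.. 17] 0110110101
distinct factors: {0101101101, 0110101101, 0110110101, 0110110110, 1010110110, 1011011010, 1011011011, 1101011011, 1101101101}
count = 9  (Sturmian bound for length 10 is 11)

9


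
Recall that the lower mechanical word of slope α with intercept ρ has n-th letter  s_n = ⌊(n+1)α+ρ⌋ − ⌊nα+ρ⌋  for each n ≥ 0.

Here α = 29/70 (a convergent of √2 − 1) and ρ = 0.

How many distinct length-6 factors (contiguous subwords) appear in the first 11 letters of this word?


t_n = ⌊(n·29)/70⌋ for n = 0 … 11:
  n=0…9: ⌊0/70⌋=0 ⌊29/70⌋=0 ⌊58/70⌋=0 ⌊87/70⌋=1 ⌊116/70⌋=1 ⌊145/70⌋=2 ⌊174/70⌋=2 ⌊203/70⌋=2 ⌊232/70⌋=3 ⌊261/70⌋=3
  n=10…11: ⌊290/70⌋=4 ⌊319/70⌋=4
s_n = t_(n+1) − t_n for n = 0 … 10 gives
prefix = 00101001010
slide a length-6 window over [0..5] … [5..10] (6 windows); first occurrence of each distinct factor:
  [  0..  5] 001010
  [  1..  6] 010100
  [  2..  7] 101001
  [  3..  8] 010010
  [  4..  9] 100101
  (the other 1 window repeats one of these)
distinct factors: {001010, 010010, 010100, 100101, 101001}
count = 5  (Sturmian bound for length 6 is 7)

5


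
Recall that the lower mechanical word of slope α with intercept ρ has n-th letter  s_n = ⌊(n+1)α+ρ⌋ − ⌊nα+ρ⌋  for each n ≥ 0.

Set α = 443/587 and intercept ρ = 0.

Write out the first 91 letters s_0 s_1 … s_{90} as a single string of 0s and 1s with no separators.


n=0: ⌊(1·443)/587⌋ − ⌊(0·443)/587⌋ = ⌊443/587⌋ − ⌊0/587⌋ = 0 − 0 = 0
n=1: ⌊(2·443)/587⌋ − ⌊(1·443)/587⌋ = ⌊886/587⌋ − ⌊443/587⌋ = 1 − 0 = 1
n=2: ⌊(3·443)/587⌋ − ⌊(2·443)/587⌋ = ⌊1329/587⌋ − ⌊886/587⌋ = 2 − 1 = 1
n=3: ⌊(4·443)/587⌋ − ⌊(3·443)/587⌋ = ⌊1772/587⌋ − ⌊1329/587⌋ = 3 − 2 = 1
n=4: ⌊(5·443)/587⌋ − ⌊(4·443)/587⌋ = ⌊2215/587⌋ − ⌊1772/587⌋ = 3 − 3 = 0
n=5: ⌊(6·443)/587⌋ − ⌊(5·443)/587⌋ = ⌊2658/587⌋ − ⌊2215/587⌋ = 4 − 3 = 1
n=6: ⌊(7·443)/587⌋ − ⌊(6·443)/587⌋ = ⌊3101/587⌋ − ⌊2658/587⌋ = 5 − 4 = 1
n=7: ⌊(8·443)/587⌋ − ⌊(7·443)/587⌋ = ⌊3544/587⌋ − ⌊3101/587⌋ = 6 − 5 = 1
n=8: ⌊(9·443)/587⌋ − ⌊(8·443)/587⌋ = ⌊3987/587⌋ − ⌊3544/587⌋ = 6 − 6 = 0
n=9: ⌊(10·443)/587⌋ − ⌊(9·443)/587⌋ = ⌊4430/587⌋ − ⌊3987/587⌋ = 7 − 6 = 1
n=10: ⌊(11·443)/587⌋ − ⌊(10·443)/587⌋ = ⌊4873/587⌋ − ⌊4430/587⌋ = 8 − 7 = 1
n=11: ⌊(12·443)/587⌋ − ⌊(11·443)/587⌋ = ⌊5316/587⌋ − ⌊4873/587⌋ = 9 − 8 = 1
n=12: ⌊(13·443)/587⌋ − ⌊(12·443)/587⌋ = ⌊5759/587⌋ − ⌊5316/587⌋ = 9 − 9 = 0
n=13: ⌊(14·443)/587⌋ − ⌊(13·443)/587⌋ = ⌊6202/587⌋ − ⌊5759/587⌋ = 10 − 9 = 1
n=14: ⌊(15·443)/587⌋ − ⌊(14·443)/587⌋ = ⌊6645/587⌋ − ⌊6202/587⌋ = 11 − 10 = 1
n=15: ⌊(16·443)/587⌋ − ⌊(15·443)/587⌋ = ⌊7088/587⌋ − ⌊6645/587⌋ = 12 − 11 = 1
n=16: ⌊(17·443)/587⌋ − ⌊(16·443)/587⌋ = ⌊7531/587⌋ − ⌊7088/587⌋ = 12 − 12 = 0
n=17: ⌊(18·443)/587⌋ − ⌊(17·443)/587⌋ = ⌊7974/587⌋ − ⌊7531/587⌋ = 13 − 12 = 1
n=18: ⌊(19·443)/587⌋ − ⌊(18·443)/587⌋ = ⌊8417/587⌋ − ⌊7974/587⌋ = 14 − 13 = 1
n=19: ⌊(20·443)/587⌋ − ⌊(19·443)/587⌋ = ⌊8860/587⌋ − ⌊8417/587⌋ = 15 − 14 = 1
n=20: ⌊(21·443)/587⌋ − ⌊(20·443)/587⌋ = ⌊9303/587⌋ − ⌊8860/587⌋ = 15 − 15 = 0
n=21: ⌊(22·443)/587⌋ − ⌊(21·443)/587⌋ = ⌊9746/587⌋ − ⌊9303/587⌋ = 16 − 15 = 1
n=22: ⌊(23·443)/587⌋ − ⌊(22·443)/587⌋ = ⌊10189/587⌋ − ⌊9746/587⌋ = 17 − 16 = 1
n=23: ⌊(24·443)/587⌋ − ⌊(23·443)/587⌋ = ⌊10632/587⌋ − ⌊10189/587⌋ = 18 − 17 = 1
n=24: ⌊(25·443)/587⌋ − ⌊(24·443)/587⌋ = ⌊11075/587⌋ − ⌊10632/587⌋ = 18 − 18 = 0
n=25: ⌊(26·443)/587⌋ − ⌊(25·443)/587⌋ = ⌊11518/587⌋ − ⌊11075/587⌋ = 19 − 18 = 1
n=26: ⌊(27·443)/587⌋ − ⌊(26·443)/587⌋ = ⌊11961/587⌋ − ⌊11518/587⌋ = 20 − 19 = 1
n=27: ⌊(28·443)/587⌋ − ⌊(27·443)/587⌋ = ⌊12404/587⌋ − ⌊11961/587⌋ = 21 − 20 = 1
n=28: ⌊(29·443)/587⌋ − ⌊(28·443)/587⌋ = ⌊12847/587⌋ − ⌊12404/587⌋ = 21 − 21 = 0
n=29: ⌊(30·443)/587⌋ − ⌊(29·443)/587⌋ = ⌊13290/587⌋ − ⌊12847/587⌋ = 22 − 21 = 1
n=30: ⌊(31·443)/587⌋ − ⌊(30·443)/587⌋ = ⌊13733/587⌋ − ⌊13290/587⌋ = 23 − 22 = 1
n=31: ⌊(32·443)/587⌋ − ⌊(31·443)/587⌋ = ⌊14176/587⌋ − ⌊13733/587⌋ = 24 − 23 = 1
n=32: ⌊(33·443)/587⌋ − ⌊(32·443)/587⌋ = ⌊14619/587⌋ − ⌊14176/587⌋ = 24 − 24 = 0
n=33: ⌊(34·443)/587⌋ − ⌊(33·443)/587⌋ = ⌊15062/587⌋ − ⌊14619/587⌋ = 25 − 24 = 1
n=34: ⌊(35·443)/587⌋ − ⌊(34·443)/587⌋ = ⌊15505/587⌋ − ⌊15062/587⌋ = 26 − 25 = 1
n=35: ⌊(36·443)/587⌋ − ⌊(35·443)/587⌋ = ⌊15948/587⌋ − ⌊15505/587⌋ = 27 − 26 = 1
n=36: ⌊(37·443)/587⌋ − ⌊(36·443)/587⌋ = ⌊16391/587⌋ − ⌊15948/587⌋ = 27 − 27 = 0
n=37: ⌊(38·443)/587⌋ − ⌊(37·443)/587⌋ = ⌊16834/587⌋ − ⌊16391/587⌋ = 28 − 27 = 1
n=38: ⌊(39·443)/587⌋ − ⌊(38·443)/587⌋ = ⌊17277/587⌋ − ⌊16834/587⌋ = 29 − 28 = 1
n=39: ⌊(40·443)/587⌋ − ⌊(39·443)/587⌋ = ⌊17720/587⌋ − ⌊17277/587⌋ = 30 − 29 = 1
n=40: ⌊(41·443)/587⌋ − ⌊(40·443)/587⌋ = ⌊18163/587⌋ − ⌊17720/587⌋ = 30 − 30 = 0
n=41: ⌊(42·443)/587⌋ − ⌊(41·443)/587⌋ = ⌊18606/587⌋ − ⌊18163/587⌋ = 31 − 30 = 1
n=42: ⌊(43·443)/587⌋ − ⌊(42·443)/587⌋ = ⌊19049/587⌋ − ⌊18606/587⌋ = 32 − 31 = 1
n=43: ⌊(44·443)/587⌋ − ⌊(43·443)/587⌋ = ⌊19492/587⌋ − ⌊19049/587⌋ = 33 − 32 = 1
n=44: ⌊(45·443)/587⌋ − ⌊(44·443)/587⌋ = ⌊19935/587⌋ − ⌊19492/587⌋ = 33 − 33 = 0
n=45: ⌊(46·443)/587⌋ − ⌊(45·443)/587⌋ = ⌊20378/587⌋ − ⌊19935/587⌋ = 34 − 33 = 1
n=46: ⌊(47·443)/587⌋ − ⌊(46·443)/587⌋ = ⌊20821/587⌋ − ⌊20378/587⌋ = 35 − 34 = 1
n=47: ⌊(48·443)/587⌋ − ⌊(47·443)/587⌋ = ⌊21264/587⌋ − ⌊20821/587⌋ = 36 − 35 = 1
n=48: ⌊(49·443)/587⌋ − ⌊(48·443)/587⌋ = ⌊21707/587⌋ − ⌊21264/587⌋ = 36 − 36 = 0
n=49: ⌊(50·443)/587⌋ − ⌊(49·443)/587⌋ = ⌊22150/587⌋ − ⌊21707/587⌋ = 37 − 36 = 1
n=50: ⌊(51·443)/587⌋ − ⌊(50·443)/587⌋ = ⌊22593/587⌋ − ⌊22150/587⌋ = 38 − 37 = 1
n=51: ⌊(52·443)/587⌋ − ⌊(51·443)/587⌋ = ⌊23036/587⌋ − ⌊22593/587⌋ = 39 − 38 = 1
n=52: ⌊(53·443)/587⌋ − ⌊(52·443)/587⌋ = ⌊23479/587⌋ − ⌊23036/587⌋ = 39 − 39 = 0
n=53: ⌊(54·443)/587⌋ − ⌊(53·443)/587⌋ = ⌊23922/587⌋ − ⌊23479/587⌋ = 40 − 39 = 1
n=54: ⌊(55·443)/587⌋ − ⌊(54·443)/587⌋ = ⌊24365/587⌋ − ⌊23922/587⌋ = 41 − 40 = 1
n=55: ⌊(56·443)/587⌋ − ⌊(55·443)/587⌋ = ⌊24808/587⌋ − ⌊24365/587⌋ = 42 − 41 = 1
n=56: ⌊(57·443)/587⌋ − ⌊(56·443)/587⌋ = ⌊25251/587⌋ − ⌊24808/587⌋ = 43 − 42 = 1
n=57: ⌊(58·443)/587⌋ − ⌊(57·443)/587⌋ = ⌊25694/587⌋ − ⌊25251/587⌋ = 43 − 43 = 0
n=58: ⌊(59·443)/587⌋ − ⌊(58·443)/587⌋ = ⌊26137/587⌋ − ⌊25694/587⌋ = 44 − 43 = 1
n=59: ⌊(60·443)/587⌋ − ⌊(59·443)/587⌋ = ⌊26580/587⌋ − ⌊26137/587⌋ = 45 − 44 = 1
n=60: ⌊(61·443)/587⌋ − ⌊(60·443)/587⌋ = ⌊27023/587⌋ − ⌊26580/587⌋ = 46 − 45 = 1
n=61: ⌊(62·443)/587⌋ − ⌊(61·443)/587⌋ = ⌊27466/587⌋ − ⌊27023/587⌋ = 46 − 46 = 0
n=62: ⌊(63·443)/587⌋ − ⌊(62·443)/587⌋ = ⌊27909/587⌋ − ⌊27466/587⌋ = 47 − 46 = 1
n=63: ⌊(64·443)/587⌋ − ⌊(63·443)/587⌋ = ⌊28352/587⌋ − ⌊27909/587⌋ = 48 − 47 = 1
n=64: ⌊(65·443)/587⌋ − ⌊(64·443)/587⌋ = ⌊28795/587⌋ − ⌊28352/587⌋ = 49 − 48 = 1
n=65: ⌊(66·443)/587⌋ − ⌊(65·443)/587⌋ = ⌊29238/587⌋ − ⌊28795/587⌋ = 49 − 49 = 0
n=66: ⌊(67·443)/587⌋ − ⌊(66·443)/587⌋ = ⌊29681/587⌋ − ⌊29238/587⌋ = 50 − 49 = 1
n=67: ⌊(68·443)/587⌋ − ⌊(67·443)/587⌋ = ⌊30124/587⌋ − ⌊29681/587⌋ = 51 − 50 = 1
n=68: ⌊(69·443)/587⌋ − ⌊(68·443)/587⌋ = ⌊30567/587⌋ − ⌊30124/587⌋ = 52 − 51 = 1
n=69: ⌊(70·443)/587⌋ − ⌊(69·443)/587⌋ = ⌊31010/587⌋ − ⌊30567/587⌋ = 52 − 52 = 0
n=70: ⌊(71·443)/587⌋ − ⌊(70·443)/587⌋ = ⌊31453/587⌋ − ⌊31010/587⌋ = 53 − 52 = 1
n=71: ⌊(72·443)/587⌋ − ⌊(71·443)/587⌋ = ⌊31896/587⌋ − ⌊31453/587⌋ = 54 − 53 = 1
n=72: ⌊(73·443)/587⌋ − ⌊(72·443)/587⌋ = ⌊32339/587⌋ − ⌊31896/587⌋ = 55 − 54 = 1
n=73: ⌊(74·443)/587⌋ − ⌊(73·443)/587⌋ = ⌊32782/587⌋ − ⌊32339/587⌋ = 55 − 55 = 0
n=74: ⌊(75·443)/587⌋ − ⌊(74·443)/587⌋ = ⌊33225/587⌋ − ⌊32782/587⌋ = 56 − 55 = 1
n=75: ⌊(76·443)/587⌋ − ⌊(75·443)/587⌋ = ⌊33668/587⌋ − ⌊33225/587⌋ = 57 − 56 = 1
n=76: ⌊(77·443)/587⌋ − ⌊(76·443)/587⌋ = ⌊34111/587⌋ − ⌊33668/587⌋ = 58 − 57 = 1
n=77: ⌊(78·443)/587⌋ − ⌊(77·443)/587⌋ = ⌊34554/587⌋ − ⌊34111/587⌋ = 58 − 58 = 0
n=78: ⌊(79·443)/587⌋ − ⌊(78·443)/587⌋ = ⌊34997/587⌋ − ⌊34554/587⌋ = 59 − 58 = 1
n=79: ⌊(80·443)/587⌋ − ⌊(79·443)/587⌋ = ⌊35440/587⌋ − ⌊34997/587⌋ = 60 − 59 = 1
n=80: ⌊(81·443)/587⌋ − ⌊(80·443)/587⌋ = ⌊35883/587⌋ − ⌊35440/587⌋ = 61 − 60 = 1
n=81: ⌊(82·443)/587⌋ − ⌊(81·443)/587⌋ = ⌊36326/587⌋ − ⌊35883/587⌋ = 61 − 61 = 0
n=82: ⌊(83·443)/587⌋ − ⌊(82·443)/587⌋ = ⌊36769/587⌋ − ⌊36326/587⌋ = 62 − 61 = 1
n=83: ⌊(84·443)/587⌋ − ⌊(83·443)/587⌋ = ⌊37212/587⌋ − ⌊36769/587⌋ = 63 − 62 = 1
n=84: ⌊(85·443)/587⌋ − ⌊(84·443)/587⌋ = ⌊37655/587⌋ − ⌊37212/587⌋ = 64 − 63 = 1
n=85: ⌊(86·443)/587⌋ − ⌊(85·443)/587⌋ = ⌊38098/587⌋ − ⌊37655/587⌋ = 64 − 64 = 0
n=86: ⌊(87·443)/587⌋ − ⌊(86·443)/587⌋ = ⌊38541/587⌋ − ⌊38098/587⌋ = 65 − 64 = 1
n=87: ⌊(88·443)/587⌋ − ⌊(87·443)/587⌋ = ⌊38984/587⌋ − ⌊38541/587⌋ = 66 − 65 = 1
n=88: ⌊(89·443)/587⌋ − ⌊(88·443)/587⌋ = ⌊39427/587⌋ − ⌊38984/587⌋ = 67 − 66 = 1
n=89: ⌊(90·443)/587⌋ − ⌊(89·443)/587⌋ = ⌊39870/587⌋ − ⌊39427/587⌋ = 67 − 67 = 0
n=90: ⌊(91·443)/587⌋ − ⌊(90·443)/587⌋ = ⌊40313/587⌋ − ⌊39870/587⌋ = 68 − 67 = 1

0111011101110111011101110111011101110111011101110111011110111011101110111011101110111011101


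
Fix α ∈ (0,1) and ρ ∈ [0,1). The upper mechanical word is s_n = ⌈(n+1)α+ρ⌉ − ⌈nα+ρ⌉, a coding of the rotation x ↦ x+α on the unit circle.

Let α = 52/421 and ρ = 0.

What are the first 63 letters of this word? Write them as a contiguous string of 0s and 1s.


n=0: ⌈(1·52)/421⌉ − ⌈(0·52)/421⌉ = ⌈52/421⌉ − ⌈0/421⌉ = 1 − 0 = 1
n=1: ⌈(2·52)/421⌉ − ⌈(1·52)/421⌉ = ⌈104/421⌉ − ⌈52/421⌉ = 1 − 1 = 0
n=2: ⌈(3·52)/421⌉ − ⌈(2·52)/421⌉ = ⌈156/421⌉ − ⌈104/421⌉ = 1 − 1 = 0
n=3: ⌈(4·52)/421⌉ − ⌈(3·52)/421⌉ = ⌈208/421⌉ − ⌈156/421⌉ = 1 − 1 = 0
n=4: ⌈(5·52)/421⌉ − ⌈(4·52)/421⌉ = ⌈260/421⌉ − ⌈208/421⌉ = 1 − 1 = 0
n=5: ⌈(6·52)/421⌉ − ⌈(5·52)/421⌉ = ⌈312/421⌉ − ⌈260/421⌉ = 1 − 1 = 0
n=6: ⌈(7·52)/421⌉ − ⌈(6·52)/421⌉ = ⌈364/421⌉ − ⌈312/421⌉ = 1 − 1 = 0
n=7: ⌈(8·52)/421⌉ − ⌈(7·52)/421⌉ = ⌈416/421⌉ − ⌈364/421⌉ = 1 − 1 = 0
n=8: ⌈(9·52)/421⌉ − ⌈(8·52)/421⌉ = ⌈468/421⌉ − ⌈416/421⌉ = 2 − 1 = 1
n=9: ⌈(10·52)/421⌉ − ⌈(9·52)/421⌉ = ⌈520/421⌉ − ⌈468/421⌉ = 2 − 2 = 0
n=10: ⌈(11·52)/421⌉ − ⌈(10·52)/421⌉ = ⌈572/421⌉ − ⌈520/421⌉ = 2 − 2 = 0
n=11: ⌈(12·52)/421⌉ − ⌈(11·52)/421⌉ = ⌈624/421⌉ − ⌈572/421⌉ = 2 − 2 = 0
n=12: ⌈(13·52)/421⌉ − ⌈(12·52)/421⌉ = ⌈676/421⌉ − ⌈624/421⌉ = 2 − 2 = 0
n=13: ⌈(14·52)/421⌉ − ⌈(13·52)/421⌉ = ⌈728/421⌉ − ⌈676/421⌉ = 2 − 2 = 0
n=14: ⌈(15·52)/421⌉ − ⌈(14·52)/421⌉ = ⌈780/421⌉ − ⌈728/421⌉ = 2 − 2 = 0
n=15: ⌈(16·52)/421⌉ − ⌈(15·52)/421⌉ = ⌈832/421⌉ − ⌈780/421⌉ = 2 − 2 = 0
n=16: ⌈(17·52)/421⌉ − ⌈(16·52)/421⌉ = ⌈884/421⌉ − ⌈832/421⌉ = 3 − 2 = 1
n=17: ⌈(18·52)/421⌉ − ⌈(17·52)/421⌉ = ⌈936/421⌉ − ⌈884/421⌉ = 3 − 3 = 0
n=18: ⌈(19·52)/421⌉ − ⌈(18·52)/421⌉ = ⌈988/421⌉ − ⌈936/421⌉ = 3 − 3 = 0
n=19: ⌈(20·52)/421⌉ − ⌈(19·52)/421⌉ = ⌈1040/421⌉ − ⌈988/421⌉ = 3 − 3 = 0
n=20: ⌈(21·52)/421⌉ − ⌈(20·52)/421⌉ = ⌈1092/421⌉ − ⌈1040/421⌉ = 3 − 3 = 0
n=21: ⌈(22·52)/421⌉ − ⌈(21·52)/421⌉ = ⌈1144/421⌉ − ⌈1092/421⌉ = 3 − 3 = 0
n=22: ⌈(23·52)/421⌉ − ⌈(22·52)/421⌉ = ⌈1196/421⌉ − ⌈1144/421⌉ = 3 − 3 = 0
n=23: ⌈(24·52)/421⌉ − ⌈(23·52)/421⌉ = ⌈1248/421⌉ − ⌈1196/421⌉ = 3 − 3 = 0
n=24: ⌈(25·52)/421⌉ − ⌈(24·52)/421⌉ = ⌈1300/421⌉ − ⌈1248/421⌉ = 4 − 3 = 1
n=25: ⌈(26·52)/421⌉ − ⌈(25·52)/421⌉ = ⌈1352/421⌉ − ⌈1300/421⌉ = 4 − 4 = 0
n=26: ⌈(27·52)/421⌉ − ⌈(26·52)/421⌉ = ⌈1404/421⌉ − ⌈1352/421⌉ = 4 − 4 = 0
n=27: ⌈(28·52)/421⌉ − ⌈(27·52)/421⌉ = ⌈1456/421⌉ − ⌈1404/421⌉ = 4 − 4 = 0
n=28: ⌈(29·52)/421⌉ − ⌈(28·52)/421⌉ = ⌈1508/421⌉ − ⌈1456/421⌉ = 4 − 4 = 0
n=29: ⌈(30·52)/421⌉ − ⌈(29·52)/421⌉ = ⌈1560/421⌉ − ⌈1508/421⌉ = 4 − 4 = 0
n=30: ⌈(31·52)/421⌉ − ⌈(30·52)/421⌉ = ⌈1612/421⌉ − ⌈1560/421⌉ = 4 − 4 = 0
n=31: ⌈(32·52)/421⌉ − ⌈(31·52)/421⌉ = ⌈1664/421⌉ − ⌈1612/421⌉ = 4 − 4 = 0
n=32: ⌈(33·52)/421⌉ − ⌈(32·52)/421⌉ = ⌈1716/421⌉ − ⌈1664/421⌉ = 5 − 4 = 1
n=33: ⌈(34·52)/421⌉ − ⌈(33·52)/421⌉ = ⌈1768/421⌉ − ⌈1716/421⌉ = 5 − 5 = 0
n=34: ⌈(35·52)/421⌉ − ⌈(34·52)/421⌉ = ⌈1820/421⌉ − ⌈1768/421⌉ = 5 − 5 = 0
n=35: ⌈(36·52)/421⌉ − ⌈(35·52)/421⌉ = ⌈1872/421⌉ − ⌈1820/421⌉ = 5 − 5 = 0
n=36: ⌈(37·52)/421⌉ − ⌈(36·52)/421⌉ = ⌈1924/421⌉ − ⌈1872/421⌉ = 5 − 5 = 0
n=37: ⌈(38·52)/421⌉ − ⌈(37·52)/421⌉ = ⌈1976/421⌉ − ⌈1924/421⌉ = 5 − 5 = 0
n=38: ⌈(39·52)/421⌉ − ⌈(38·52)/421⌉ = ⌈2028/421⌉ − ⌈1976/421⌉ = 5 − 5 = 0
n=39: ⌈(40·52)/421⌉ − ⌈(39·52)/421⌉ = ⌈2080/421⌉ − ⌈2028/421⌉ = 5 − 5 = 0
n=40: ⌈(41·52)/421⌉ − ⌈(40·52)/421⌉ = ⌈2132/421⌉ − ⌈2080/421⌉ = 6 − 5 = 1
n=41: ⌈(42·52)/421⌉ − ⌈(41·52)/421⌉ = ⌈2184/421⌉ − ⌈2132/421⌉ = 6 − 6 = 0
n=42: ⌈(43·52)/421⌉ − ⌈(42·52)/421⌉ = ⌈2236/421⌉ − ⌈2184/421⌉ = 6 − 6 = 0
n=43: ⌈(44·52)/421⌉ − ⌈(43·52)/421⌉ = ⌈2288/421⌉ − ⌈2236/421⌉ = 6 − 6 = 0
n=44: ⌈(45·52)/421⌉ − ⌈(44·52)/421⌉ = ⌈2340/421⌉ − ⌈2288/421⌉ = 6 − 6 = 0
n=45: ⌈(46·52)/421⌉ − ⌈(45·52)/421⌉ = ⌈2392/421⌉ − ⌈2340/421⌉ = 6 − 6 = 0
n=46: ⌈(47·52)/421⌉ − ⌈(46·52)/421⌉ = ⌈2444/421⌉ − ⌈2392/421⌉ = 6 − 6 = 0
n=47: ⌈(48·52)/421⌉ − ⌈(47·52)/421⌉ = ⌈2496/421⌉ − ⌈2444/421⌉ = 6 − 6 = 0
n=48: ⌈(49·52)/421⌉ − ⌈(48·52)/421⌉ = ⌈2548/421⌉ − ⌈2496/421⌉ = 7 − 6 = 1
n=49: ⌈(50·52)/421⌉ − ⌈(49·52)/421⌉ = ⌈2600/421⌉ − ⌈2548/421⌉ = 7 − 7 = 0
n=50: ⌈(51·52)/421⌉ − ⌈(50·52)/421⌉ = ⌈2652/421⌉ − ⌈2600/421⌉ = 7 − 7 = 0
n=51: ⌈(52·52)/421⌉ − ⌈(51·52)/421⌉ = ⌈2704/421⌉ − ⌈2652/421⌉ = 7 − 7 = 0
n=52: ⌈(53·52)/421⌉ − ⌈(52·52)/421⌉ = ⌈2756/421⌉ − ⌈2704/421⌉ = 7 − 7 = 0
n=53: ⌈(54·52)/421⌉ − ⌈(53·52)/421⌉ = ⌈2808/421⌉ − ⌈2756/421⌉ = 7 − 7 = 0
n=54: ⌈(55·52)/421⌉ − ⌈(54·52)/421⌉ = ⌈2860/421⌉ − ⌈2808/421⌉ = 7 − 7 = 0
n=55: ⌈(56·52)/421⌉ − ⌈(55·52)/421⌉ = ⌈2912/421⌉ − ⌈2860/421⌉ = 7 − 7 = 0
n=56: ⌈(57·52)/421⌉ − ⌈(56·52)/421⌉ = ⌈2964/421⌉ − ⌈2912/421⌉ = 8 − 7 = 1
n=57: ⌈(58·52)/421⌉ − ⌈(57·52)/421⌉ = ⌈3016/421⌉ − ⌈2964/421⌉ = 8 − 8 = 0
n=58: ⌈(59·52)/421⌉ − ⌈(58·52)/421⌉ = ⌈3068/421⌉ − ⌈3016/421⌉ = 8 − 8 = 0
n=59: ⌈(60·52)/421⌉ − ⌈(59·52)/421⌉ = ⌈3120/421⌉ − ⌈3068/421⌉ = 8 − 8 = 0
n=60: ⌈(61·52)/421⌉ − ⌈(60·52)/421⌉ = ⌈3172/421⌉ − ⌈3120/421⌉ = 8 − 8 = 0
n=61: ⌈(62·52)/421⌉ − ⌈(61·52)/421⌉ = ⌈3224/421⌉ − ⌈3172/421⌉ = 8 − 8 = 0
n=62: ⌈(63·52)/421⌉ − ⌈(62·52)/421⌉ = ⌈3276/421⌉ − ⌈3224/421⌉ = 8 − 8 = 0

100000001000000010000000100000001000000010000000100000001000000


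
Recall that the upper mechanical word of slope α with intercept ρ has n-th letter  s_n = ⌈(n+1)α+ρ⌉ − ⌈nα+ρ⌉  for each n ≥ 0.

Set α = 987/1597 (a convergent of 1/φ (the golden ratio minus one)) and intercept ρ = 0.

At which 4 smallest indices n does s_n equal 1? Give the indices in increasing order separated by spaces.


0 1 3 4

n=0: ⌈987/1597⌉−⌈0/1597⌉ = 1−0 = 1  ← one
n=1: ⌈1974/1597⌉−⌈987/1597⌉ = 2−1 = 1  ← one
n=2: ⌈2961/1597⌉−⌈1974/1597⌉ = 2−2 = 0
n=3: ⌈3948/1597⌉−⌈2961/1597⌉ = 3−2 = 1  ← one
n=4: ⌈4935/1597⌉−⌈3948/1597⌉ = 4−3 = 1  ← one
positions of the first 4 ones: 0 1 3 4


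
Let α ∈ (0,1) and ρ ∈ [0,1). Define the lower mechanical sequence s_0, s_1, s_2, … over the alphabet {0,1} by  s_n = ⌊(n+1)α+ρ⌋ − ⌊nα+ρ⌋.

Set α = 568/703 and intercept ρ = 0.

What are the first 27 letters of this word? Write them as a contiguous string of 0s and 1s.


n=0: ⌊(1·568)/703⌋ − ⌊(0·568)/703⌋ = ⌊568/703⌋ − ⌊0/703⌋ = 0 − 0 = 0
n=1: ⌊(2·568)/703⌋ − ⌊(1·568)/703⌋ = ⌊1136/703⌋ − ⌊568/703⌋ = 1 − 0 = 1
n=2: ⌊(3·568)/703⌋ − ⌊(2·568)/703⌋ = ⌊1704/703⌋ − ⌊1136/703⌋ = 2 − 1 = 1
n=3: ⌊(4·568)/703⌋ − ⌊(3·568)/703⌋ = ⌊2272/703⌋ − ⌊1704/703⌋ = 3 − 2 = 1
n=4: ⌊(5·568)/703⌋ − ⌊(4·568)/703⌋ = ⌊2840/703⌋ − ⌊2272/703⌋ = 4 − 3 = 1
n=5: ⌊(6·568)/703⌋ − ⌊(5·568)/703⌋ = ⌊3408/703⌋ − ⌊2840/703⌋ = 4 − 4 = 0
n=6: ⌊(7·568)/703⌋ − ⌊(6·568)/703⌋ = ⌊3976/703⌋ − ⌊3408/703⌋ = 5 − 4 = 1
n=7: ⌊(8·568)/703⌋ − ⌊(7·568)/703⌋ = ⌊4544/703⌋ − ⌊3976/703⌋ = 6 − 5 = 1
n=8: ⌊(9·568)/703⌋ − ⌊(8·568)/703⌋ = ⌊5112/703⌋ − ⌊4544/703⌋ = 7 − 6 = 1
n=9: ⌊(10·568)/703⌋ − ⌊(9·568)/703⌋ = ⌊5680/703⌋ − ⌊5112/703⌋ = 8 − 7 = 1
n=10: ⌊(11·568)/703⌋ − ⌊(10·568)/703⌋ = ⌊6248/703⌋ − ⌊5680/703⌋ = 8 − 8 = 0
n=11: ⌊(12·568)/703⌋ − ⌊(11·568)/703⌋ = ⌊6816/703⌋ − ⌊6248/703⌋ = 9 − 8 = 1
n=12: ⌊(13·568)/703⌋ − ⌊(12·568)/703⌋ = ⌊7384/703⌋ − ⌊6816/703⌋ = 10 − 9 = 1
n=13: ⌊(14·568)/703⌋ − ⌊(13·568)/703⌋ = ⌊7952/703⌋ − ⌊7384/703⌋ = 11 − 10 = 1
n=14: ⌊(15·568)/703⌋ − ⌊(14·568)/703⌋ = ⌊8520/703⌋ − ⌊7952/703⌋ = 12 − 11 = 1
n=15: ⌊(16·568)/703⌋ − ⌊(15·568)/703⌋ = ⌊9088/703⌋ − ⌊8520/703⌋ = 12 − 12 = 0
n=16: ⌊(17·568)/703⌋ − ⌊(16·568)/703⌋ = ⌊9656/703⌋ − ⌊9088/703⌋ = 13 − 12 = 1
n=17: ⌊(18·568)/703⌋ − ⌊(17·568)/703⌋ = ⌊10224/703⌋ − ⌊9656/703⌋ = 14 − 13 = 1
n=18: ⌊(19·568)/703⌋ − ⌊(18·568)/703⌋ = ⌊10792/703⌋ − ⌊10224/703⌋ = 15 − 14 = 1
n=19: ⌊(20·568)/703⌋ − ⌊(19·568)/703⌋ = ⌊11360/703⌋ − ⌊10792/703⌋ = 16 − 15 = 1
n=20: ⌊(21·568)/703⌋ − ⌊(20·568)/703⌋ = ⌊11928/703⌋ − ⌊11360/703⌋ = 16 − 16 = 0
n=21: ⌊(22·568)/703⌋ − ⌊(21·568)/703⌋ = ⌊12496/703⌋ − ⌊11928/703⌋ = 17 − 16 = 1
n=22: ⌊(23·568)/703⌋ − ⌊(22·568)/703⌋ = ⌊13064/703⌋ − ⌊12496/703⌋ = 18 − 17 = 1
n=23: ⌊(24·568)/703⌋ − ⌊(23·568)/703⌋ = ⌊13632/703⌋ − ⌊13064/703⌋ = 19 − 18 = 1
n=24: ⌊(25·568)/703⌋ − ⌊(24·568)/703⌋ = ⌊14200/703⌋ − ⌊13632/703⌋ = 20 − 19 = 1
n=25: ⌊(26·568)/703⌋ − ⌊(25·568)/703⌋ = ⌊14768/703⌋ − ⌊14200/703⌋ = 21 − 20 = 1
n=26: ⌊(27·568)/703⌋ − ⌊(26·568)/703⌋ = ⌊15336/703⌋ − ⌊14768/703⌋ = 21 − 21 = 0

011110111101111011110111110


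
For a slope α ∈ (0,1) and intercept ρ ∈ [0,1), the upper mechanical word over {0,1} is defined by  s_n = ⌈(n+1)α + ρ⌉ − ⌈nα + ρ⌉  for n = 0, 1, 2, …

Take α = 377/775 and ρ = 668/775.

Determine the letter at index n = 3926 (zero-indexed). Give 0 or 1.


(n+1)α + ρ = (3927·377 + 668) / 775 = 1481147/775
nα + ρ     = (3926·377 + 668) / 775 = 1480770/775
⌈1481147/775⌉ = 1912,  ⌈1480770/775⌉ = 1911
s_{3926} = 1912 − 1911 = 1

1


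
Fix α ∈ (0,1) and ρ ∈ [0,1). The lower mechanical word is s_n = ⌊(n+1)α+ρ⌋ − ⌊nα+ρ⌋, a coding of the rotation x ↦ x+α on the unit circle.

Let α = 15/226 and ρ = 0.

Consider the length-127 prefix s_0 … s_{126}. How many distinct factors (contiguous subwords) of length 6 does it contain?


t_n = ⌊(n·15)/226⌋ for n = 0 … 127:
  n=0…9: ⌊0/226⌋=0 ⌊15/226⌋=0 ⌊30/226⌋=0 ⌊45/226⌋=0 ⌊60/226⌋=0 ⌊75/226⌋=0 ⌊90/226⌋=0 ⌊105/226⌋=0 ⌊120/226⌋=0 ⌊135/226⌋=0
  n=10…19: ⌊150/226⌋=0 ⌊165/226⌋=0 ⌊180/226⌋=0 ⌊195/226⌋=0 ⌊210/226⌋=0 ⌊225/226⌋=0 ⌊240/226⌋=1 ⌊255/226⌋=1 ⌊270/226⌋=1 ⌊285/226⌋=1
  n=20…29: ⌊300/226⌋=1 ⌊315/226⌋=1 ⌊330/226⌋=1 ⌊345/226⌋=1 ⌊360/226⌋=1 ⌊375/226⌋=1 ⌊390/226⌋=1 ⌊405/226⌋=1 ⌊420/226⌋=1 ⌊435/226⌋=1
  n=30…39: ⌊450/226⌋=1 ⌊465/226⌋=2 ⌊480/226⌋=2 ⌊495/226⌋=2 ⌊510/226⌋=2 ⌊525/226⌋=2 ⌊540/226⌋=2 ⌊555/226⌋=2 ⌊570/226⌋=2 ⌊585/226⌋=2
  n=40…49: ⌊600/226⌋=2 ⌊615/226⌋=2 ⌊630/226⌋=2 ⌊645/226⌋=2 ⌊660/226⌋=2 ⌊675/226⌋=2 ⌊690/226⌋=3 ⌊705/226⌋=3 ⌊720/226⌋=3 ⌊735/226⌋=3
  n=50…59: ⌊750/226⌋=3 ⌊765/226⌋=3 ⌊780/226⌋=3 ⌊795/226⌋=3 ⌊810/226⌋=3 ⌊825/226⌋=3 ⌊840/226⌋=3 ⌊855/226⌋=3 ⌊870/226⌋=3 ⌊885/226⌋=3
  n=60…69: ⌊900/226⌋=3 ⌊915/226⌋=4 ⌊930/226⌋=4 ⌊945/226⌋=4 ⌊960/226⌋=4 ⌊975/226⌋=4 ⌊990/226⌋=4 ⌊1005/226⌋=4 ⌊1020/226⌋=4 ⌊1035/226⌋=4
  n=70…79: ⌊1050/226⌋=4 ⌊1065/226⌋=4 ⌊1080/226⌋=4 ⌊1095/226⌋=4 ⌊1110/226⌋=4 ⌊1125/226⌋=4 ⌊1140/226⌋=5 ⌊1155/226⌋=5 ⌊1170/226⌋=5 ⌊1185/226⌋=5
  n=80…89: ⌊1200/226⌋=5 ⌊1215/226⌋=5 ⌊1230/226⌋=5 ⌊1245/226⌋=5 ⌊1260/226⌋=5 ⌊1275/226⌋=5 ⌊1290/226⌋=5 ⌊1305/226⌋=5 ⌊1320/226⌋=5 ⌊1335/226⌋=5
  n=90…99: ⌊1350/226⌋=5 ⌊1365/226⌋=6 ⌊1380/226⌋=6 ⌊1395/226⌋=6 ⌊1410/226⌋=6 ⌊1425/226⌋=6 ⌊1440/226⌋=6 ⌊1455/226⌋=6 ⌊1470/226⌋=6 ⌊1485/226⌋=6
  n=100…109: ⌊1500/226⌋=6 ⌊1515/226⌋=6 ⌊1530/226⌋=6 ⌊1545/226⌋=6 ⌊1560/226⌋=6 ⌊1575/226⌋=6 ⌊1590/226⌋=7 ⌊1605/226⌋=7 ⌊1620/226⌋=7 ⌊1635/226⌋=7
  n=110…119: ⌊1650/226⌋=7 ⌊1665/226⌋=7 ⌊1680/226⌋=7 ⌊1695/226⌋=7 ⌊1710/226⌋=7 ⌊1725/226⌋=7 ⌊1740/226⌋=7 ⌊1755/226⌋=7 ⌊1770/226⌋=7 ⌊1785/226⌋=7
  n=120…127: ⌊1800/226⌋=7 ⌊1815/226⌋=8 ⌊1830/226⌋=8 ⌊1845/226⌋=8 ⌊1860/226⌋=8 ⌊1875/226⌋=8 ⌊1890/226⌋=8 ⌊1905/226⌋=8
s_n = t_(n+1) − t_n for n = 0 … 126 gives
prefix = 0000000000000001000000000000001000000000000001000000000000001000000000000001000000000000001000000000000001000000000000001000000
slide a length-6 window over [0..5] … [121..126] (122 windows); first occurrence of each distinct factor:
  [  0..  5] 000000
  [ 10.. 15] 000001
  [ 11.. 16] 000010
  [ 12.. 17] 000100
  [ 13.. 18] 001000
  [ 14.. 19] 010000
  [ 15.. 20] 100000
  (the other 115 windows repeat one of these)
distinct factors: {000000, 000001, 000010, 000100, 001000, 010000, 100000}
count = 7  (Sturmian bound for length 6 is 7)

7


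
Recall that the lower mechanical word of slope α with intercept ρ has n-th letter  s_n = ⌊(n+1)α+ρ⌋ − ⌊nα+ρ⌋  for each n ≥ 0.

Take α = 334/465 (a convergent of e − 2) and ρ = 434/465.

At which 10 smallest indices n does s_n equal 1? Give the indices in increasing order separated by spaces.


0 1 2 4 5 7 8 9 11 12

n=0: ⌊768/465⌋−⌊434/465⌋ = 1−0 = 1  ← one
n=1: ⌊1102/465⌋−⌊768/465⌋ = 2−1 = 1  ← one
n=2: ⌊1436/465⌋−⌊1102/465⌋ = 3−2 = 1  ← one
n=3: ⌊1770/465⌋−⌊1436/465⌋ = 3−3 = 0
n=4: ⌊2104/465⌋−⌊1770/465⌋ = 4−3 = 1  ← one
n=5: ⌊2438/465⌋−⌊2104/465⌋ = 5−4 = 1  ← one
n=6: ⌊2772/465⌋−⌊2438/465⌋ = 5−5 = 0
n=7: ⌊3106/465⌋−⌊2772/465⌋ = 6−5 = 1  ← one
n=8: ⌊3440/465⌋−⌊3106/465⌋ = 7−6 = 1  ← one
n=9: ⌊3774/465⌋−⌊3440/465⌋ = 8−7 = 1  ← one
n=10: ⌊4108/465⌋−⌊3774/465⌋ = 8−8 = 0
n=11: ⌊4442/465⌋−⌊4108/465⌋ = 9−8 = 1  ← one
n=12: ⌊4776/465⌋−⌊4442/465⌋ = 10−9 = 1  ← one
positions of the first 10 ones: 0 1 2 4 5 7 8 9 11 12


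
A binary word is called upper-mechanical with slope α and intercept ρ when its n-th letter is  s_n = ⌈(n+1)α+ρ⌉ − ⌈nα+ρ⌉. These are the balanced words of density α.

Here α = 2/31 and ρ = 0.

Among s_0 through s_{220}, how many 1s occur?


#1s = Σ_{n=0}^{220} s_n = Σ_{n=0}^{220} (⌈(n+1)α+ρ⌉ − ⌈nα+ρ⌉)
the sum telescopes: every ⌈nα+ρ⌉ with 0 < n < 221 appears once with + and once with −, leaving ⌈221α+ρ⌉ − ⌈0·α+ρ⌉
221α + ρ = (221·2) / 31 = 442/31
ρ = 0/31
⌈442/31⌉ = 15,  ⌈0/31⌉ = 0
#1s = 15 − 0 = 15

15


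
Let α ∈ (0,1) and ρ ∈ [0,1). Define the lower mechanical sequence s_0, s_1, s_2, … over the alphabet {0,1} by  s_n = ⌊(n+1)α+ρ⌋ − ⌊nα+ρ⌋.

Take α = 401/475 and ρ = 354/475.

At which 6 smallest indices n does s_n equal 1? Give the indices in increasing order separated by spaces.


n=0: ⌊755/475⌋−⌊354/475⌋ = 1−0 = 1  ← one
n=1: ⌊1156/475⌋−⌊755/475⌋ = 2−1 = 1  ← one
n=2: ⌊1557/475⌋−⌊1156/475⌋ = 3−2 = 1  ← one
n=3: ⌊1958/475⌋−⌊1557/475⌋ = 4−3 = 1  ← one
n=4: ⌊2359/475⌋−⌊1958/475⌋ = 4−4 = 0
n=5: ⌊2760/475⌋−⌊2359/475⌋ = 5−4 = 1  ← one
n=6: ⌊3161/475⌋−⌊2760/475⌋ = 6−5 = 1  ← one
positions of the first 6 ones: 0 1 2 3 5 6

0 1 2 3 5 6


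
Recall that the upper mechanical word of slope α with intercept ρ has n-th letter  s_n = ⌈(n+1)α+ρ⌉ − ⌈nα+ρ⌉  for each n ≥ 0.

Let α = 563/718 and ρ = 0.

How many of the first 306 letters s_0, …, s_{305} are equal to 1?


240

#1s = Σ_{n=0}^{305} s_n = Σ_{n=0}^{305} (⌈(n+1)α+ρ⌉ − ⌈nα+ρ⌉)
the sum telescopes: every ⌈nα+ρ⌉ with 0 < n < 306 appears once with + and once with −, leaving ⌈306α+ρ⌉ − ⌈0·α+ρ⌉
306α + ρ = (306·563) / 718 = 172278/718
ρ = 0/718
⌈172278/718⌉ = 240,  ⌈0/718⌉ = 0
#1s = 240 − 0 = 240


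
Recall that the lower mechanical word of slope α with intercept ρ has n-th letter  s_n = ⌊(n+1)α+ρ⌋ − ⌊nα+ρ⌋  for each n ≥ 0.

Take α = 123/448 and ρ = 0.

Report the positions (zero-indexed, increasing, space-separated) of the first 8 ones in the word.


3 7 10 14 18 21 25 29

n=0: ⌊123/448⌋−⌊0/448⌋ = 0−0 = 0
n=1: ⌊246/448⌋−⌊123/448⌋ = 0−0 = 0
n=2: ⌊369/448⌋−⌊246/448⌋ = 0−0 = 0
n=3: ⌊492/448⌋−⌊369/448⌋ = 1−0 = 1  ← one
n=4: ⌊615/448⌋−⌊492/448⌋ = 1−1 = 0
n=5: ⌊738/448⌋−⌊615/448⌋ = 1−1 = 0
n=6: ⌊861/448⌋−⌊738/448⌋ = 1−1 = 0
n=7: ⌊984/448⌋−⌊861/448⌋ = 2−1 = 1  ← one
n=8: ⌊1107/448⌋−⌊984/448⌋ = 2−2 = 0
n=9: ⌊1230/448⌋−⌊1107/448⌋ = 2−2 = 0
n=10: ⌊1353/448⌋−⌊1230/448⌋ = 3−2 = 1  ← one
n=11: ⌊1476/448⌋−⌊1353/448⌋ = 3−3 = 0
n=12: ⌊1599/448⌋−⌊1476/448⌋ = 3−3 = 0
n=13: ⌊1722/448⌋−⌊1599/448⌋ = 3−3 = 0
n=14: ⌊1845/448⌋−⌊1722/448⌋ = 4−3 = 1  ← one
n=15: ⌊1968/448⌋−⌊1845/448⌋ = 4−4 = 0
n=16: ⌊2091/448⌋−⌊1968/448⌋ = 4−4 = 0
n=17: ⌊2214/448⌋−⌊2091/448⌋ = 4−4 = 0
n=18: ⌊2337/448⌋−⌊2214/448⌋ = 5−4 = 1  ← one
n=19: ⌊2460/448⌋−⌊2337/448⌋ = 5−5 = 0
n=20: ⌊2583/448⌋−⌊2460/448⌋ = 5−5 = 0
n=21: ⌊2706/448⌋−⌊2583/448⌋ = 6−5 = 1  ← one
n=22: ⌊2829/448⌋−⌊2706/448⌋ = 6−6 = 0
n=23: ⌊2952/448⌋−⌊2829/448⌋ = 6−6 = 0
n=24: ⌊3075/448⌋−⌊2952/448⌋ = 6−6 = 0
n=25: ⌊3198/448⌋−⌊3075/448⌋ = 7−6 = 1  ← one
n=26: ⌊3321/448⌋−⌊3198/448⌋ = 7−7 = 0
n=27: ⌊3444/448⌋−⌊3321/448⌋ = 7−7 = 0
n=28: ⌊3567/448⌋−⌊3444/448⌋ = 7−7 = 0
n=29: ⌊3690/448⌋−⌊3567/448⌋ = 8−7 = 1  ← one
positions of the first 8 ones: 3 7 10 14 18 21 25 29


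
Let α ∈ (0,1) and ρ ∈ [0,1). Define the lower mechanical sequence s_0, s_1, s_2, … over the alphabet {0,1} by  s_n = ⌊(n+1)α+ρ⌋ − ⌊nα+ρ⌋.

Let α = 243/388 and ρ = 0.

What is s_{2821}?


1

(n+1)α + ρ = (2822·243) / 388 = 685746/388
nα + ρ     = (2821·243) / 388 = 685503/388
⌊685746/388⌋ = 1767,  ⌊685503/388⌋ = 1766
s_{2821} = 1767 − 1766 = 1


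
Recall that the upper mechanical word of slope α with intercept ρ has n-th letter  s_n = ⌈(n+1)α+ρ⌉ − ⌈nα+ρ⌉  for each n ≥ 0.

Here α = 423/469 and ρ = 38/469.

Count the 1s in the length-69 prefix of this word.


#1s = Σ_{n=0}^{68} s_n = Σ_{n=0}^{68} (⌈(n+1)α+ρ⌉ − ⌈nα+ρ⌉)
the sum telescopes: every ⌈nα+ρ⌉ with 0 < n < 69 appears once with + and once with −, leaving ⌈69α+ρ⌉ − ⌈0·α+ρ⌉
69α + ρ = (69·423 + 38) / 469 = 29225/469
ρ = 38/469
⌈29225/469⌉ = 63,  ⌈38/469⌉ = 1
#1s = 63 − 1 = 62

62


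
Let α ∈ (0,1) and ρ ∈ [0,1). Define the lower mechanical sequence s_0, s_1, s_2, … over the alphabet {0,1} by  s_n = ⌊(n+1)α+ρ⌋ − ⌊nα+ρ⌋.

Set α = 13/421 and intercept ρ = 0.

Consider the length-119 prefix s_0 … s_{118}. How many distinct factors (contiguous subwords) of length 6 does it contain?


t_n = ⌊(n·13)/421⌋ for n = 0 … 119:
  n=0…9: ⌊0/421⌋=0 ⌊13/421⌋=0 ⌊26/421⌋=0 ⌊39/421⌋=0 ⌊52/421⌋=0 ⌊65/421⌋=0 ⌊78/421⌋=0 ⌊91/421⌋=0 ⌊104/421⌋=0 ⌊117/421⌋=0
  n=10…19: ⌊130/421⌋=0 ⌊143/421⌋=0 ⌊156/421⌋=0 ⌊169/421⌋=0 ⌊182/421⌋=0 ⌊195/421⌋=0 ⌊208/421⌋=0 ⌊221/421⌋=0 ⌊234/421⌋=0 ⌊247/421⌋=0
  n=20…29: ⌊260/421⌋=0 ⌊273/421⌋=0 ⌊286/421⌋=0 ⌊299/421⌋=0 ⌊312/421⌋=0 ⌊325/421⌋=0 ⌊338/421⌋=0 ⌊351/421⌋=0 ⌊364/421⌋=0 ⌊377/421⌋=0
  n=30…39: ⌊390/421⌋=0 ⌊403/421⌋=0 ⌊416/421⌋=0 ⌊429/421⌋=1 ⌊442/421⌋=1 ⌊455/421⌋=1 ⌊468/421⌋=1 ⌊481/421⌋=1 ⌊494/421⌋=1 ⌊507/421⌋=1
  n=40…49: ⌊520/421⌋=1 ⌊533/421⌋=1 ⌊546/421⌋=1 ⌊559/421⌋=1 ⌊572/421⌋=1 ⌊585/421⌋=1 ⌊598/421⌋=1 ⌊611/421⌋=1 ⌊624/421⌋=1 ⌊637/421⌋=1
  n=50…59: ⌊650/421⌋=1 ⌊663/421⌋=1 ⌊676/421⌋=1 ⌊689/421⌋=1 ⌊702/421⌋=1 ⌊715/421⌋=1 ⌊728/421⌋=1 ⌊741/421⌋=1 ⌊754/421⌋=1 ⌊767/421⌋=1
  n=60…69: ⌊780/421⌋=1 ⌊793/421⌋=1 ⌊806/421⌋=1 ⌊819/421⌋=1 ⌊832/421⌋=1 ⌊845/421⌋=2 ⌊858/421⌋=2 ⌊871/421⌋=2 ⌊884/421⌋=2 ⌊897/421⌋=2
  n=70…79: ⌊910/421⌋=2 ⌊923/421⌋=2 ⌊936/421⌋=2 ⌊949/421⌋=2 ⌊962/421⌋=2 ⌊975/421⌋=2 ⌊988/421⌋=2 ⌊1001/421⌋=2 ⌊1014/421⌋=2 ⌊1027/421⌋=2
  n=80…89: ⌊1040/421⌋=2 ⌊1053/421⌋=2 ⌊1066/421⌋=2 ⌊1079/421⌋=2 ⌊1092/421⌋=2 ⌊1105/421⌋=2 ⌊1118/421⌋=2 ⌊1131/421⌋=2 ⌊1144/421⌋=2 ⌊1157/421⌋=2
  n=90…99: ⌊1170/421⌋=2 ⌊1183/421⌋=2 ⌊1196/421⌋=2 ⌊1209/421⌋=2 ⌊1222/421⌋=2 ⌊1235/421⌋=2 ⌊1248/421⌋=2 ⌊1261/421⌋=2 ⌊1274/421⌋=3 ⌊1287/421⌋=3
  n=100…109: ⌊1300/421⌋=3 ⌊1313/421⌋=3 ⌊1326/421⌋=3 ⌊1339/421⌋=3 ⌊1352/421⌋=3 ⌊1365/421⌋=3 ⌊1378/421⌋=3 ⌊1391/421⌋=3 ⌊1404/421⌋=3 ⌊1417/421⌋=3
  n=110…119: ⌊1430/421⌋=3 ⌊1443/421⌋=3 ⌊1456/421⌋=3 ⌊1469/421⌋=3 ⌊1482/421⌋=3 ⌊1495/421⌋=3 ⌊1508/421⌋=3 ⌊1521/421⌋=3 ⌊1534/421⌋=3 ⌊1547/421⌋=3
s_n = t_(n+1) − t_n for n = 0 … 118 gives
prefix = 00000000000000000000000000000000100000000000000000000000000000001000000000000000000000000000000001000000000000000000000
slide a length-6 window over [0..5] … [113..118] (114 windows); first occurrence of each distinct factor:
  [  0..  5] 000000
  [ 27.. 32] 000001
  [ 28.. 33] 000010
  [ 29.. 34] 000100
  [ 30.. 35] 001000
  [ 31.. 36] 010000
  [ 32.. 37] 100000
  (the other 107 windows repeat one of these)
distinct factors: {000000, 000001, 000010, 000100, 001000, 010000, 100000}
count = 7  (Sturmian bound for length 6 is 7)

7


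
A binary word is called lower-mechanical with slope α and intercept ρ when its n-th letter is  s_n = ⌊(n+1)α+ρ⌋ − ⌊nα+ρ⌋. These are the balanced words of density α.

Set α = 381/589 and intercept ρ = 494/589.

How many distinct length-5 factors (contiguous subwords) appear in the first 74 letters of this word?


6

t_n = ⌊(n·381+494)/589⌋ for n = 0 … 74:
  n=0…9: ⌊494/589⌋=0 ⌊875/589⌋=1 ⌊1256/589⌋=2 ⌊1637/589⌋=2 ⌊2018/589⌋=3 ⌊2399/589⌋=4 ⌊2780/589⌋=4 ⌊3161/589⌋=5 ⌊3542/589⌋=6 ⌊3923/589⌋=6
  n=10…19: ⌊4304/589⌋=7 ⌊4685/589⌋=7 ⌊5066/589⌋=8 ⌊5447/589⌋=9 ⌊5828/589⌋=9 ⌊6209/589⌋=10 ⌊6590/589⌋=11 ⌊6971/589⌋=11 ⌊7352/589⌋=12 ⌊7733/589⌋=13
  n=20…29: ⌊8114/589⌋=13 ⌊8495/589⌋=14 ⌊8876/589⌋=15 ⌊9257/589⌋=15 ⌊9638/589⌋=16 ⌊10019/589⌋=17 ⌊10400/589⌋=17 ⌊10781/589⌋=18 ⌊11162/589⌋=18 ⌊11543/589⌋=19
  n=30…39: ⌊11924/589⌋=20 ⌊12305/589⌋=20 ⌊12686/589⌋=21 ⌊13067/589⌋=22 ⌊13448/589⌋=22 ⌊13829/589⌋=23 ⌊14210/589⌋=24 ⌊14591/589⌋=24 ⌊14972/589⌋=25 ⌊15353/589⌋=26
  n=40…49: ⌊15734/589⌋=26 ⌊16115/589⌋=27 ⌊16496/589⌋=28 ⌊16877/589⌋=28 ⌊17258/589⌋=29 ⌊17639/589⌋=29 ⌊18020/589⌋=30 ⌊18401/589⌋=31 ⌊18782/589⌋=31 ⌊19163/589⌋=32
  n=50…59: ⌊19544/589⌋=33 ⌊19925/589⌋=33 ⌊20306/589⌋=34 ⌊20687/589⌋=35 ⌊21068/589⌋=35 ⌊21449/589⌋=36 ⌊21830/589⌋=37 ⌊22211/589⌋=37 ⌊22592/589⌋=38 ⌊22973/589⌋=39
  n=60…69: ⌊23354/589⌋=39 ⌊23735/589⌋=40 ⌊24116/589⌋=40 ⌊24497/589⌋=41 ⌊24878/589⌋=42 ⌊25259/589⌋=42 ⌊25640/589⌋=43 ⌊26021/589⌋=44 ⌊26402/589⌋=44 ⌊26783/589⌋=45
  n=70…74: ⌊27164/589⌋=46 ⌊27545/589⌋=46 ⌊27926/589⌋=47 ⌊28307/589⌋=48 ⌊28688/589⌋=48
s_n = t_(n+1) − t_n for n = 0 … 73 gives
prefix = 11011011010110110110110110101101101101101101011011011011011010110110110110
slide a length-5 window over [0..4] … [69..73] (70 windows); first occurrence of each distinct factor:
  [  0..  4] 11011
  [  1..  5] 10110
  [  2..  6] 01101
  [  6.. 10] 11010
  [  7.. 11] 10101
  [  8.. 12] 01011
  (the other 64 windows repeat one of these)
distinct factors: {01011, 01101, 10101, 10110, 11010, 11011}
count = 6  (Sturmian bound for length 5 is 6)


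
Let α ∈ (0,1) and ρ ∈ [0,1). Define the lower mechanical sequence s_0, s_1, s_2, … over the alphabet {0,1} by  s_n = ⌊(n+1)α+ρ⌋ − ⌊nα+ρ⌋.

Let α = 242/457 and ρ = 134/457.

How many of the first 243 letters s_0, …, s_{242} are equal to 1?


128

#1s = Σ_{n=0}^{242} s_n = Σ_{n=0}^{242} (⌊(n+1)α+ρ⌋ − ⌊nα+ρ⌋)
the sum telescopes: every ⌊nα+ρ⌋ with 0 < n < 243 appears once with + and once with −, leaving ⌊243α+ρ⌋ − ⌊0·α+ρ⌋
243α + ρ = (243·242 + 134) / 457 = 58940/457
ρ = 134/457
⌊58940/457⌋ = 128,  ⌊134/457⌋ = 0
#1s = 128 − 0 = 128


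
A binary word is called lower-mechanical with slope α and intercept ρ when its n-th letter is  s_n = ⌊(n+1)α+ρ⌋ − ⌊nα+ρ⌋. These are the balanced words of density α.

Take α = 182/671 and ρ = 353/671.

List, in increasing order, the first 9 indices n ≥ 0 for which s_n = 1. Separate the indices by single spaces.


1 5 9 12 16 20 23 27 31

n=0: ⌊535/671⌋−⌊353/671⌋ = 0−0 = 0
n=1: ⌊717/671⌋−⌊535/671⌋ = 1−0 = 1  ← one
n=2: ⌊899/671⌋−⌊717/671⌋ = 1−1 = 0
n=3: ⌊1081/671⌋−⌊899/671⌋ = 1−1 = 0
n=4: ⌊1263/671⌋−⌊1081/671⌋ = 1−1 = 0
n=5: ⌊1445/671⌋−⌊1263/671⌋ = 2−1 = 1  ← one
n=6: ⌊1627/671⌋−⌊1445/671⌋ = 2−2 = 0
n=7: ⌊1809/671⌋−⌊1627/671⌋ = 2−2 = 0
n=8: ⌊1991/671⌋−⌊1809/671⌋ = 2−2 = 0
n=9: ⌊2173/671⌋−⌊1991/671⌋ = 3−2 = 1  ← one
n=10: ⌊2355/671⌋−⌊2173/671⌋ = 3−3 = 0
n=11: ⌊2537/671⌋−⌊2355/671⌋ = 3−3 = 0
n=12: ⌊2719/671⌋−⌊2537/671⌋ = 4−3 = 1  ← one
n=13: ⌊2901/671⌋−⌊2719/671⌋ = 4−4 = 0
n=14: ⌊3083/671⌋−⌊2901/671⌋ = 4−4 = 0
n=15: ⌊3265/671⌋−⌊3083/671⌋ = 4−4 = 0
n=16: ⌊3447/671⌋−⌊3265/671⌋ = 5−4 = 1  ← one
n=17: ⌊3629/671⌋−⌊3447/671⌋ = 5−5 = 0
n=18: ⌊3811/671⌋−⌊3629/671⌋ = 5−5 = 0
n=19: ⌊3993/671⌋−⌊3811/671⌋ = 5−5 = 0
n=20: ⌊4175/671⌋−⌊3993/671⌋ = 6−5 = 1  ← one
n=21: ⌊4357/671⌋−⌊4175/671⌋ = 6−6 = 0
n=22: ⌊4539/671⌋−⌊4357/671⌋ = 6−6 = 0
n=23: ⌊4721/671⌋−⌊4539/671⌋ = 7−6 = 1  ← one
n=24: ⌊4903/671⌋−⌊4721/671⌋ = 7−7 = 0
n=25: ⌊5085/671⌋−⌊4903/671⌋ = 7−7 = 0
n=26: ⌊5267/671⌋−⌊5085/671⌋ = 7−7 = 0
n=27: ⌊5449/671⌋−⌊5267/671⌋ = 8−7 = 1  ← one
n=28: ⌊5631/671⌋−⌊5449/671⌋ = 8−8 = 0
n=29: ⌊5813/671⌋−⌊5631/671⌋ = 8−8 = 0
n=30: ⌊5995/671⌋−⌊5813/671⌋ = 8−8 = 0
n=31: ⌊6177/671⌋−⌊5995/671⌋ = 9−8 = 1  ← one
positions of the first 9 ones: 1 5 9 12 16 20 23 27 31


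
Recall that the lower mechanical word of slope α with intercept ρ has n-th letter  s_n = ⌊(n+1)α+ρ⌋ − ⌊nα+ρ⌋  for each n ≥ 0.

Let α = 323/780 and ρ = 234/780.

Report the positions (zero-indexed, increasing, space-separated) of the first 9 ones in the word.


1 4 6 8 11 13 16 18 21

n=0: ⌊557/780⌋−⌊234/780⌋ = 0−0 = 0
n=1: ⌊880/780⌋−⌊557/780⌋ = 1−0 = 1  ← one
n=2: ⌊1203/780⌋−⌊880/780⌋ = 1−1 = 0
n=3: ⌊1526/780⌋−⌊1203/780⌋ = 1−1 = 0
n=4: ⌊1849/780⌋−⌊1526/780⌋ = 2−1 = 1  ← one
n=5: ⌊2172/780⌋−⌊1849/780⌋ = 2−2 = 0
n=6: ⌊2495/780⌋−⌊2172/780⌋ = 3−2 = 1  ← one
n=7: ⌊2818/780⌋−⌊2495/780⌋ = 3−3 = 0
n=8: ⌊3141/780⌋−⌊2818/780⌋ = 4−3 = 1  ← one
n=9: ⌊3464/780⌋−⌊3141/780⌋ = 4−4 = 0
n=10: ⌊3787/780⌋−⌊3464/780⌋ = 4−4 = 0
n=11: ⌊4110/780⌋−⌊3787/780⌋ = 5−4 = 1  ← one
n=12: ⌊4433/780⌋−⌊4110/780⌋ = 5−5 = 0
n=13: ⌊4756/780⌋−⌊4433/780⌋ = 6−5 = 1  ← one
n=14: ⌊5079/780⌋−⌊4756/780⌋ = 6−6 = 0
n=15: ⌊5402/780⌋−⌊5079/780⌋ = 6−6 = 0
n=16: ⌊5725/780⌋−⌊5402/780⌋ = 7−6 = 1  ← one
n=17: ⌊6048/780⌋−⌊5725/780⌋ = 7−7 = 0
n=18: ⌊6371/780⌋−⌊6048/780⌋ = 8−7 = 1  ← one
n=19: ⌊6694/780⌋−⌊6371/780⌋ = 8−8 = 0
n=20: ⌊7017/780⌋−⌊6694/780⌋ = 8−8 = 0
n=21: ⌊7340/780⌋−⌊7017/780⌋ = 9−8 = 1  ← one
positions of the first 9 ones: 1 4 6 8 11 13 16 18 21
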